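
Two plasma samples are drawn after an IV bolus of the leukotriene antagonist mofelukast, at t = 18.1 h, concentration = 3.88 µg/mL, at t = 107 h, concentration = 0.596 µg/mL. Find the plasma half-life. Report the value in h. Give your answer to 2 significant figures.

k = ln(C₁/C₂) / (t₂ − t₁) = ln(3.88/0.596) / (107 − 18.1)
  = 1.873 / 88.90 = 0.02107 h⁻¹
t½ = ln2 / k = 0.693147 / 0.02107 = 32.90 h

33 h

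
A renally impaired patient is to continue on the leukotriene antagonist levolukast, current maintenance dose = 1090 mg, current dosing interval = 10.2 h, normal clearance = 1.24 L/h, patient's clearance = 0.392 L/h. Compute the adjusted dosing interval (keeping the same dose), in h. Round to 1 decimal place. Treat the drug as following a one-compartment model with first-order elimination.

32.3 h

To keep the same average steady-state level, dosing rate must scale with clearance.
CL ratio = 0.392 / 1.24 = 0.3161
New interval (same dose) = 10.2 / 0.3161 = 32.27 h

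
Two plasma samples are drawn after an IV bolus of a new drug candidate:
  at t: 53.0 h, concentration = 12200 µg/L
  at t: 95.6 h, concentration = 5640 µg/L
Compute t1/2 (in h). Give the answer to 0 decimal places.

k = ln(C₁/C₂) / (t₂ − t₁) = ln(12200/5640) / (95.6 − 53.0)
  = 0.7716 / 42.60 = 0.01811 h⁻¹
t½ = ln2 / k = 0.693147 / 0.01811 = 38.27 h

38 h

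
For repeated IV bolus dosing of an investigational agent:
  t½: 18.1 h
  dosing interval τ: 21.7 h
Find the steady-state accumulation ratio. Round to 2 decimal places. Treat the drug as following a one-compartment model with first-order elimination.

1.77

k = ln2 / t½ = 0.693147 / 18.1 = 0.03830 h⁻¹
e^(−kτ) = e^(−0.03830 × 21.7) = 0.4356
Accumulation ratio R = 1 / (1 − e^(−kτ)) = 1 / (1 − 0.4356) = 1.772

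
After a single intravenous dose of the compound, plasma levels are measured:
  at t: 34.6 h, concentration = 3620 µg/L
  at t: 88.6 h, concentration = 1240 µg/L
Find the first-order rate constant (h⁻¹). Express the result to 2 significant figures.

k = ln(C₁/C₂) / (t₂ − t₁) = ln(3620/1240) / (88.6 − 34.6)
  = 1.071 / 54.00 = 0.01983 h⁻¹

0.020 h⁻¹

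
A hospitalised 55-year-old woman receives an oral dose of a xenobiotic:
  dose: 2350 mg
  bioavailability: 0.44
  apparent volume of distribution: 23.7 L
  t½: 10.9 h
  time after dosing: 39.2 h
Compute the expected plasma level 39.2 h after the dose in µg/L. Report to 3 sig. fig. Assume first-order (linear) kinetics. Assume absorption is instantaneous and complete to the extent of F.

3610 µg/L

Amount reaching circulation = F × Dose = 0.44 × 2350 = 1034 mg
C₀ = F·Dose / Vd = 1034 / 23.7 = 43.63 mg/L
k = ln2 / t½ = 0.693147 / 10.9 = 0.06359 h⁻¹
C = C₀ · e^(−k·t) = 43.63 × e^(−0.06359 × 39.2)
  = 43.63 × 0.08268 = 3.607 mg/L
Convert: 3.607 mg/L × 1000 = 3607 µg/L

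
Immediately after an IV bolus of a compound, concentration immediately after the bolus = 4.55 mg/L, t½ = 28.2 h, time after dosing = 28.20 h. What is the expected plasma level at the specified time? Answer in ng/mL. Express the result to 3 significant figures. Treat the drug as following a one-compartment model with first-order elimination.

2280 ng/mL

k = ln2 / t½ = 0.693147 / 28.2 = 0.02458 h⁻¹
t / t½ = 28.20 / 28.2 = 1 half-lives
C = C₀ × (1/2)^1 = 4.550 × 0.5000 = 2.275 mg/L
Convert: 2.275 mg/L × 1000 = 2275 ng/mL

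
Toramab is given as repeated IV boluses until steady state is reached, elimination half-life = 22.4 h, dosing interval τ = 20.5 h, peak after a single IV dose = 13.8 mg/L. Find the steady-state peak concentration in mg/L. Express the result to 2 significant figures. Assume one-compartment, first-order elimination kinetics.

k = ln2 / t½ = 0.693147 / 22.4 = 0.03094 h⁻¹
e^(−kτ) = e^(−0.03094 × 20.5) = 0.5303
Accumulation ratio R = 1 / (1 − e^(−kτ)) = 1 / (1 − 0.5303) = 2.129
Steady-state peak = C₀ × R = 13.8 × 2.129 = 29.38 mg/L

29 mg/L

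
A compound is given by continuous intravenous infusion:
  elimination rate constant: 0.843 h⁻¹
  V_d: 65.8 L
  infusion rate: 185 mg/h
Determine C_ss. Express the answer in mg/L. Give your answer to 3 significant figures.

3.34 mg/L

CL = k × Vd = 0.8430 × 65.8 = 55.47 L/h
At steady state Css = R₀ / CL = 185 / 55.47 = 3.335 mg/L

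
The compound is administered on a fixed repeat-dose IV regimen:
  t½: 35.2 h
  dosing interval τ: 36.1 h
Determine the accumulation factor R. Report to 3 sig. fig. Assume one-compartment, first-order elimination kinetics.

1.97

k = ln2 / t½ = 0.693147 / 35.2 = 0.01969 h⁻¹
e^(−kτ) = e^(−0.01969 × 36.1) = 0.4912
Accumulation ratio R = 1 / (1 − e^(−kτ)) = 1 / (1 − 0.4912) = 1.965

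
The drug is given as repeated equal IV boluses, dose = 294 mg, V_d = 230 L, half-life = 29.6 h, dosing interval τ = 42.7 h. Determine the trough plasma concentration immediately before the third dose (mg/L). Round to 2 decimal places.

0.64 mg/L

C₀ per dose = Dose / Vd = 294 / 230 = 1.278 mg/L
k = ln2 / t½ = 0.693147 / 29.6 = 0.02342 h⁻¹
Fraction remaining after one interval: r = e^(−kτ) = e^(−0.02342 × 42.7) = 0.3679
Before dose 3, 2 doses have been given (aged 1τ, 2τ).
C_trough = C₀ × (r + r²) = 1.278 × (0.3679 + 0.1354) = 0.6432 mg/L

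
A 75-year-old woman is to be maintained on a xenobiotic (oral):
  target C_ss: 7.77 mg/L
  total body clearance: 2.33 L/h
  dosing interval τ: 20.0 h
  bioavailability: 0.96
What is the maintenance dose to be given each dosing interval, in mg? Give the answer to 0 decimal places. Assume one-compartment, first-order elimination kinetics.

377 mg

At steady state, F × (Dose/τ) = Css × CL.
Dose = Css × CL × τ / F = 7.77 × 2.330 × 20.0 / 0.96 = 377.2 mg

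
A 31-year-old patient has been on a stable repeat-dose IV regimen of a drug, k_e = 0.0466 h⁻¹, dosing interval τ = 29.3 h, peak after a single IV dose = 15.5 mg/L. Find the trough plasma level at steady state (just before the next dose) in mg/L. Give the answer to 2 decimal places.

e^(−kτ) = e^(−0.04660 × 29.3) = 0.2553
Accumulation ratio R = 1 / (1 − e^(−kτ)) = 1 / (1 − 0.2553) = 1.343
Steady-state trough = C₀ × R × e^(−kτ) = 15.5 × 1.343 × 0.2553 = 5.314 mg/L

5.31 mg/L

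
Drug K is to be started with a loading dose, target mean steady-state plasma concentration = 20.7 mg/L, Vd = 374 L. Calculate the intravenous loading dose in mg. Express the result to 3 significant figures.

7740 mg

LD = Css × Vd = 20.7 × 374 = 7742 mg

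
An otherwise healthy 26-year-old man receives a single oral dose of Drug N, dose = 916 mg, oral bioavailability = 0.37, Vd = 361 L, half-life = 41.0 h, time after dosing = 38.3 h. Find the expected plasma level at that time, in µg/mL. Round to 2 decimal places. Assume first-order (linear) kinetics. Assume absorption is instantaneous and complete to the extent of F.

0.49 µg/mL

Amount reaching circulation = F × Dose = 0.37 × 916.0 = 338.9 mg
C₀ = F·Dose / Vd = 338.9 / 361 = 0.9388 mg/L
k = ln2 / t½ = 0.693147 / 41.0 = 0.01691 h⁻¹
C = C₀ · e^(−k·t) = 0.9388 × e^(−0.01691 × 38.3)
  = 0.9388 × 0.5233 = 0.4913 mg/L
(0.4913 mg/L = 0.4913 µg/mL)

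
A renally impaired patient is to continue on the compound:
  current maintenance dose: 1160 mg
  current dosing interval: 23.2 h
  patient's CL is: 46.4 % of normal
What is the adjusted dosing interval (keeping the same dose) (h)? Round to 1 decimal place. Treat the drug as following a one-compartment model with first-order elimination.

50.0 h

To keep the same average steady-state level, dosing rate must scale with clearance.
CL ratio = 46.4 / 100 = 0.4640
New interval (same dose) = 23.2 / 0.4640 = 50.00 h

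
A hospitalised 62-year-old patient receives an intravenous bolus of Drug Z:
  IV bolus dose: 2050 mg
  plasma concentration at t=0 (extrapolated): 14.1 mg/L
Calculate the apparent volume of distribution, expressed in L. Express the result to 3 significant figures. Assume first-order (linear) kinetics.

Vd = Dose / C₀ = 2050 / 14.1 = 145.4 L

145 L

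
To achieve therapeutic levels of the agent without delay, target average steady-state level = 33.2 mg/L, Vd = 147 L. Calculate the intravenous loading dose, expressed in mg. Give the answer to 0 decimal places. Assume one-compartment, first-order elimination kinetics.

4880 mg

LD = Css × Vd = 33.2 × 147 = 4880 mg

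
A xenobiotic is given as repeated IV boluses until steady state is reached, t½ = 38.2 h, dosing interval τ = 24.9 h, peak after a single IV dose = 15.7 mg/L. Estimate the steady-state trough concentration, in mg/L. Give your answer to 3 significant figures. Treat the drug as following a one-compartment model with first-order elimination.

k = ln2 / t½ = 0.693147 / 38.2 = 0.01815 h⁻¹
e^(−kτ) = e^(−0.01815 × 24.9) = 0.6364
Accumulation ratio R = 1 / (1 − e^(−kτ)) = 1 / (1 − 0.6364) = 2.750
Steady-state trough = C₀ × R × e^(−kτ) = 15.7 × 2.750 × 0.6364 = 27.48 mg/L

27.5 mg/L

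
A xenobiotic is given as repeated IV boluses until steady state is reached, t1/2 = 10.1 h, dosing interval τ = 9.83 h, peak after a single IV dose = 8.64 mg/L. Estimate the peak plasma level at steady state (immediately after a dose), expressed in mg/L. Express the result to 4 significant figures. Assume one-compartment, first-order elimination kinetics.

17.61 mg/L

k = ln2 / t½ = 0.693147 / 10.1 = 0.06863 h⁻¹
e^(−kτ) = e^(−0.06863 × 9.83) = 0.5093
Accumulation ratio R = 1 / (1 − e^(−kτ)) = 1 / (1 − 0.5093) = 2.038
Steady-state peak = C₀ × R = 8.64 × 2.038 = 17.61 mg/L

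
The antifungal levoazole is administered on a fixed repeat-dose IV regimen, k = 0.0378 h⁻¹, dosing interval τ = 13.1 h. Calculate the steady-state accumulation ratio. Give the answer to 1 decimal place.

e^(−kτ) = e^(−0.03780 × 13.1) = 0.6095
Accumulation ratio R = 1 / (1 − e^(−kτ)) = 1 / (1 − 0.6095) = 2.561

2.6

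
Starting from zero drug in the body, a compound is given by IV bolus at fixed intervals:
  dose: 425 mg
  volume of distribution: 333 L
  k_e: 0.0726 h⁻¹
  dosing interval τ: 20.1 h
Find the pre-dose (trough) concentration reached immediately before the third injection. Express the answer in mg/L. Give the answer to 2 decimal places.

0.37 mg/L

C₀ per dose = Dose / Vd = 425 / 333 = 1.276 mg/L
Fraction remaining after one interval: r = e^(−kτ) = e^(−0.07260 × 20.1) = 0.2324
Before dose 3, 2 doses have been given (aged 1τ, 2τ).
C_trough = C₀ × (r + r²) = 1.276 × (0.2324 + 0.05401) = 0.3655 mg/L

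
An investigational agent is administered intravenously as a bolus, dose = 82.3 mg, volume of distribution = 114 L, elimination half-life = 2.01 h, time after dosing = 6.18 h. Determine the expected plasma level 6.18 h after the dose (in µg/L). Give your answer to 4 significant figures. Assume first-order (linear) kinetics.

C₀ = Dose / Vd = 82.30 / 114 = 0.7219 mg/L
k = ln2 / t½ = 0.693147 / 2.01 = 0.3448 h⁻¹
C = C₀ · e^(−k·t) = 0.7219 × e^(−0.3448 × 6.18)
  = 0.7219 × 0.1187 = 0.08569 mg/L
Convert: 0.08569 mg/L × 1000 = 85.69 µg/L

85.69 µg/L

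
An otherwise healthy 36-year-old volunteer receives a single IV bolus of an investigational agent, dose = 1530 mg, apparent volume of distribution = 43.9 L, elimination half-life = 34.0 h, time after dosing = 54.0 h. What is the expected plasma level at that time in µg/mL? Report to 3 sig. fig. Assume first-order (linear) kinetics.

C₀ = Dose / Vd = 1530 / 43.9 = 34.85 mg/L
k = ln2 / t½ = 0.693147 / 34.0 = 0.02039 h⁻¹
C = C₀ · e^(−k·t) = 34.85 × e^(−0.02039 × 54.0)
  = 34.85 × 0.3325 = 11.59 mg/L
(11.59 mg/L = 11.59 µg/mL)

11.6 µg/mL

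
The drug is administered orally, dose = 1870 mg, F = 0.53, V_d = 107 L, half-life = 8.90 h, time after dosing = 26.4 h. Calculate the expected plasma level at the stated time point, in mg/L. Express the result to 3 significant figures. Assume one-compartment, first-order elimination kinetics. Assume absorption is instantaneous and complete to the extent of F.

Amount reaching circulation = F × Dose = 0.53 × 1870 = 991.1 mg
C₀ = F·Dose / Vd = 991.1 / 107 = 9.263 mg/L
k = ln2 / t½ = 0.693147 / 8.90 = 0.07788 h⁻¹
C = C₀ · e^(−k·t) = 9.263 × e^(−0.07788 × 26.4)
  = 9.263 × 0.1280 = 1.186 mg/L

1.19 mg/L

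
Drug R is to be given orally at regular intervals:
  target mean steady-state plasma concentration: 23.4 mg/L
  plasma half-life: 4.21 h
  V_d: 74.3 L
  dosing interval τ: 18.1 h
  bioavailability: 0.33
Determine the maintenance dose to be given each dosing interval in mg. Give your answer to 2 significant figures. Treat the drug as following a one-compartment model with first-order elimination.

16000 mg

k = ln2 / t½ = 0.693147 / 4.21 = 0.1646 h⁻¹
CL = k × Vd = 0.1646 × 74.3 = 12.23 L/h
At steady state, F × (Dose/τ) = Css × CL.
Dose = Css × CL × τ / F = 23.4 × 12.23 × 18.1 / 0.33 = 15700 mg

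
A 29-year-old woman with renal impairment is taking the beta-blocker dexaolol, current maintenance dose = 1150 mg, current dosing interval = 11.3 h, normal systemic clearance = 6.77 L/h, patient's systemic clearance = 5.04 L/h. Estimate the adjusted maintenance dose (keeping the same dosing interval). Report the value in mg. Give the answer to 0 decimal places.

To keep the same average steady-state level, dosing rate must scale with clearance.
CL ratio = 5.04 / 6.77 = 0.7445
New dose (same interval) = 1150 × 0.7445 = 856.2 mg

856 mg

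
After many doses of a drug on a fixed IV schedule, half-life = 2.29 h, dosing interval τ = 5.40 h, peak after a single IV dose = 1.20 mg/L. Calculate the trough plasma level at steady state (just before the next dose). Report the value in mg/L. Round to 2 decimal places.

0.29 mg/L

k = ln2 / t½ = 0.693147 / 2.29 = 0.3027 h⁻¹
e^(−kτ) = e^(−0.3027 × 5.40) = 0.1950
Accumulation ratio R = 1 / (1 − e^(−kτ)) = 1 / (1 − 0.1950) = 1.242
Steady-state trough = C₀ × R × e^(−kτ) = 1.20 × 1.242 × 0.1950 = 0.2906 mg/L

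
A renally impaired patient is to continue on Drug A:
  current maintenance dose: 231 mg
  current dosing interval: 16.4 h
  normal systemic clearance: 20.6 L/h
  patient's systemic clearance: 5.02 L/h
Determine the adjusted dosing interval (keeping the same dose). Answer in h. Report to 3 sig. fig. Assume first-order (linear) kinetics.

To keep the same average steady-state level, dosing rate must scale with clearance.
CL ratio = 5.02 / 20.6 = 0.2437
New interval (same dose) = 16.4 / 0.2437 = 67.30 h

67.3 h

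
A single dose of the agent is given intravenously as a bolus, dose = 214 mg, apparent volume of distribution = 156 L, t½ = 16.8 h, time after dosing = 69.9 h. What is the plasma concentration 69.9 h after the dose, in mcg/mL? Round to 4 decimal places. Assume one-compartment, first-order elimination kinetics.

C₀ = Dose / Vd = 214.0 / 156 = 1.372 mg/L
k = ln2 / t½ = 0.693147 / 16.8 = 0.04126 h⁻¹
C = C₀ · e^(−k·t) = 1.372 × e^(−0.04126 × 69.9)
  = 1.372 × 0.05591 = 0.07671 mg/L
(0.07671 mg/L = 0.07671 mcg/mL)

0.0767 mcg/mL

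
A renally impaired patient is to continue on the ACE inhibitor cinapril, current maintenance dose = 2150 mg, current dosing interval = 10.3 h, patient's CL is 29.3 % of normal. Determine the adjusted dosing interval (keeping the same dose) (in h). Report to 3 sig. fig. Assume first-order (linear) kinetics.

35.2 h

To keep the same average steady-state level, dosing rate must scale with clearance.
CL ratio = 29.3 / 100 = 0.2930
New interval (same dose) = 10.3 / 0.2930 = 35.15 h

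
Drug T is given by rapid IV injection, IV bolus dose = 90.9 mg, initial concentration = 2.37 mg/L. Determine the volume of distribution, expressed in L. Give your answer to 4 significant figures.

Vd = Dose / C₀ = 90.90 / 2.37 = 38.35 L

38.35 L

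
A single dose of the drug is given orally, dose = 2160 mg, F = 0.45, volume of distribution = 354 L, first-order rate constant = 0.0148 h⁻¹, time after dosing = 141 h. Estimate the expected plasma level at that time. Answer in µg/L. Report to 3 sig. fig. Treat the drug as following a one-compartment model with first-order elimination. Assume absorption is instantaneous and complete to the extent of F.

341 µg/L

Amount reaching circulation = F × Dose = 0.45 × 2160 = 972.0 mg
C₀ = F·Dose / Vd = 972.0 / 354 = 2.746 mg/L
C = C₀ · e^(−k·t) = 2.746 × e^(−0.01480 × 141)
  = 2.746 × 0.1241 = 0.3408 mg/L
Convert: 0.3408 mg/L × 1000 = 340.8 µg/L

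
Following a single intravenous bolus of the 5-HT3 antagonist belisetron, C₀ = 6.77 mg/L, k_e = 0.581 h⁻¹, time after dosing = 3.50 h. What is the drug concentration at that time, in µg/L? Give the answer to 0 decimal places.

886 µg/L

C = C₀ · e^(−k·t) = 6.770 × e^(−0.5810 × 3.50)
  = 6.770 × 0.1309 = 0.8862 mg/L
Convert: 0.8862 mg/L × 1000 = 886.2 µg/L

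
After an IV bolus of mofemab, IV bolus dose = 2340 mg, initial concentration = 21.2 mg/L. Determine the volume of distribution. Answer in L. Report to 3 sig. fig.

110 L

Vd = Dose / C₀ = 2340 / 21.2 = 110.4 L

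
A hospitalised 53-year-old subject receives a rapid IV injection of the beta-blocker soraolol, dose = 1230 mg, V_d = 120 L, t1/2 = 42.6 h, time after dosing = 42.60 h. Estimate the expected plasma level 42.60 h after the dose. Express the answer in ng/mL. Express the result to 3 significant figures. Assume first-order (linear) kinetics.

5130 ng/mL

C₀ = Dose / Vd = 1230 / 120 = 10.25 mg/L
k = ln2 / t½ = 0.693147 / 42.6 = 0.01627 h⁻¹
t / t½ = 42.60 / 42.6 = 1 half-lives
C = C₀ × (1/2)^1 = 10.25 × 0.5000 = 5.125 mg/L
Convert: 5.125 mg/L × 1000 = 5125 ng/mL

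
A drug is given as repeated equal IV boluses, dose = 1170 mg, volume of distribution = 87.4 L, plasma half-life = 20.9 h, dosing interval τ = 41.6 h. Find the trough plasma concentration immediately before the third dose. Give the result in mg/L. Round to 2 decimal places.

C₀ per dose = Dose / Vd = 1170 / 87.4 = 13.39 mg/L
k = ln2 / t½ = 0.693147 / 20.9 = 0.03316 h⁻¹
Fraction remaining after one interval: r = e^(−kτ) = e^(−0.03316 × 41.6) = 0.2517
Before dose 3, 2 doses have been given (aged 1τ, 2τ).
C_trough = C₀ × (r + r²) = 13.39 × (0.2517 + 0.06335) = 4.219 mg/L

4.22 mg/L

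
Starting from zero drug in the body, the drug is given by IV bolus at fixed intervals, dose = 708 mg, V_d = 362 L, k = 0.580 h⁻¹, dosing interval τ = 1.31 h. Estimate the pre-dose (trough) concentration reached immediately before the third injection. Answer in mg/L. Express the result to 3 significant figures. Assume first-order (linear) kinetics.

C₀ per dose = Dose / Vd = 708 / 362 = 1.956 mg/L
Fraction remaining after one interval: r = e^(−kτ) = e^(−0.5800 × 1.31) = 0.4678
Before dose 3, 2 doses have been given (aged 1τ, 2τ).
C_trough = C₀ × (r + r²) = 1.956 × (0.4678 + 0.2188) = 1.343 mg/L

1.34 mg/L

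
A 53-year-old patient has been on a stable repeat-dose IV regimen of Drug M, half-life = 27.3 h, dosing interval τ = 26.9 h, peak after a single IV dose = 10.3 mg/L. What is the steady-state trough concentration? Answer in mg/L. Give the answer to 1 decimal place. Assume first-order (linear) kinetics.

10.5 mg/L

k = ln2 / t½ = 0.693147 / 27.3 = 0.02539 h⁻¹
e^(−kτ) = e^(−0.02539 × 26.9) = 0.5051
Accumulation ratio R = 1 / (1 − e^(−kτ)) = 1 / (1 − 0.5051) = 2.021
Steady-state trough = C₀ × R × e^(−kτ) = 10.3 × 2.021 × 0.5051 = 10.51 mg/L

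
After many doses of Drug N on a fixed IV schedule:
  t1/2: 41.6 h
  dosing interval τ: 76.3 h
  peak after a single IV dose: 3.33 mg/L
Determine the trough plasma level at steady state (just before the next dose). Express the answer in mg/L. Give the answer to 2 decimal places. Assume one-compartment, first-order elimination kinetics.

k = ln2 / t½ = 0.693147 / 41.6 = 0.01666 h⁻¹
e^(−kτ) = e^(−0.01666 × 76.3) = 0.2805
Accumulation ratio R = 1 / (1 − e^(−kτ)) = 1 / (1 − 0.2805) = 1.390
Steady-state trough = C₀ × R × e^(−kτ) = 3.33 × 1.390 × 0.2805 = 1.298 mg/L

1.30 mg/L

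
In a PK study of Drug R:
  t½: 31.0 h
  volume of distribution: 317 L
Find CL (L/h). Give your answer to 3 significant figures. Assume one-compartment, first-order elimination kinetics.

k = ln2 / t½ = 0.693147 / 31.0 = 0.02236 h⁻¹
CL = k × Vd = 0.02236 × 317 = 7.088 L/h

7.09 L/h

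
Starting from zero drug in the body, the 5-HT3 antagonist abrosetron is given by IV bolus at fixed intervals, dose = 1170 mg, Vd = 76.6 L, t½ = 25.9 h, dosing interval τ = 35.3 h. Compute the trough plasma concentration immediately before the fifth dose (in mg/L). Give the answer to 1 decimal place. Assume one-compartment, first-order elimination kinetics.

9.5 mg/L

C₀ per dose = Dose / Vd = 1170 / 76.6 = 15.27 mg/L
k = ln2 / t½ = 0.693147 / 25.9 = 0.02676 h⁻¹
Fraction remaining after one interval: r = e^(−kτ) = e^(−0.02676 × 35.3) = 0.3888
Before dose 5, 4 doses have been given (aged 1τ, 2τ, 3τ, 4τ).
C_trough = C₀ × (r + r² + … + r^4) = C₀ × r(1−r^4)/(1−r)
        = 15.27 × 0.3888 × (1 − 0.02285) / (1 − 0.3888) = 9.492 mg/L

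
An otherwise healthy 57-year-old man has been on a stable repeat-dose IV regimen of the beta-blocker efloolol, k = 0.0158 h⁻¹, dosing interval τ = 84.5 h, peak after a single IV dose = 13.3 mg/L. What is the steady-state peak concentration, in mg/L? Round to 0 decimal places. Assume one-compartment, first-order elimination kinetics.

18 mg/L

e^(−kτ) = e^(−0.01580 × 84.5) = 0.2631
Accumulation ratio R = 1 / (1 − e^(−kτ)) = 1 / (1 − 0.2631) = 1.357
Steady-state peak = C₀ × R = 13.3 × 1.357 = 18.05 mg/L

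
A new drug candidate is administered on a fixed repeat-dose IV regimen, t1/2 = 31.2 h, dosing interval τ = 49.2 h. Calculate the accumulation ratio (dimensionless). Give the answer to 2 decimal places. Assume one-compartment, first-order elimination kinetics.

k = ln2 / t½ = 0.693147 / 31.2 = 0.02222 h⁻¹
e^(−kτ) = e^(−0.02222 × 49.2) = 0.3351
Accumulation ratio R = 1 / (1 − e^(−kτ)) = 1 / (1 − 0.3351) = 1.504

1.50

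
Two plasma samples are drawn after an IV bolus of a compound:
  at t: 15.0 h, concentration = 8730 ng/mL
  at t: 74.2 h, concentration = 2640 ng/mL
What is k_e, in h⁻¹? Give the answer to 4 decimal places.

k = ln(C₁/C₂) / (t₂ − t₁) = ln(8730/2640) / (74.2 − 15.0)
  = 1.196 / 59.20 = 0.02020 h⁻¹

0.0202 h⁻¹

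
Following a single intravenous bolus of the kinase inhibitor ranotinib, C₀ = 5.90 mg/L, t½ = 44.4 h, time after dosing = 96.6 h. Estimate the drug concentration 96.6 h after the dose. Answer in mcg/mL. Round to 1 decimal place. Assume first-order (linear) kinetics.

k = ln2 / t½ = 0.693147 / 44.4 = 0.01561 h⁻¹
C = C₀ · e^(−k·t) = 5.900 × e^(−0.01561 × 96.6)
  = 5.900 × 0.2214 = 1.306 mg/L
(1.306 mg/L = 1.306 mcg/mL)

1.3 mcg/mL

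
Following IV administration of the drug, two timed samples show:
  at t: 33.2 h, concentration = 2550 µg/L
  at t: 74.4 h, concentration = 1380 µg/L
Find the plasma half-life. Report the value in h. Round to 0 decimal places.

k = ln(C₁/C₂) / (t₂ − t₁) = ln(2550/1380) / (74.4 − 33.2)
  = 0.6140 / 41.20 = 0.01490 h⁻¹
t½ = ln2 / k = 0.693147 / 0.01490 = 46.52 h

47 h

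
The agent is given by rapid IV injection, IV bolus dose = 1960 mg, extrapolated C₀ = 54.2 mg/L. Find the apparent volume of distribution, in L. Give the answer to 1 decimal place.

36.2 L

Vd = Dose / C₀ = 1960 / 54.2 = 36.16 L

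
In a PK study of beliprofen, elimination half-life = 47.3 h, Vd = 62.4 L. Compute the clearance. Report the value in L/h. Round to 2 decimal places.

0.91 L/h

k = ln2 / t½ = 0.693147 / 47.3 = 0.01465 h⁻¹
CL = k × Vd = 0.01465 × 62.4 = 0.9142 L/h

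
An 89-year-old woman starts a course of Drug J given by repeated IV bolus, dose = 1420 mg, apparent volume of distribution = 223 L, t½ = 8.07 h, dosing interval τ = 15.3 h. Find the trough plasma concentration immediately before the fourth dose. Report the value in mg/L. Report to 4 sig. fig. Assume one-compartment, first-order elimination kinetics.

C₀ per dose = Dose / Vd = 1420 / 223 = 6.368 mg/L
k = ln2 / t½ = 0.693147 / 8.07 = 0.08589 h⁻¹
Fraction remaining after one interval: r = e^(−kτ) = e^(−0.08589 × 15.3) = 0.2687
Before dose 4, 3 doses have been given (aged 1τ, 2τ, 3τ).
C_trough = C₀ × (r + r² + … + r^3) = C₀ × r(1−r^3)/(1−r)
        = 6.368 × 0.2687 × (1 − 0.01940) / (1 − 0.2687) = 2.294 mg/L

2.294 mg/L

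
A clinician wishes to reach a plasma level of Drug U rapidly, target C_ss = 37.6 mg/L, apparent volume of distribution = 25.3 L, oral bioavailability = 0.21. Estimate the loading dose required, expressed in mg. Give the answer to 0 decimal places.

4530 mg

LD = Css × Vd / F = 37.6 × 25.3 / 0.21 = 4530 mg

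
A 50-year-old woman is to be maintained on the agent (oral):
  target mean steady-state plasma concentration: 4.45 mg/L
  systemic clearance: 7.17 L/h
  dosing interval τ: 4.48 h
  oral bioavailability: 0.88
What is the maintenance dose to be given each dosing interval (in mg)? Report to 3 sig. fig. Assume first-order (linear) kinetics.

162 mg

At steady state, F × (Dose/τ) = Css × CL.
Dose = Css × CL × τ / F = 4.45 × 7.170 × 4.48 / 0.88 = 162.4 mg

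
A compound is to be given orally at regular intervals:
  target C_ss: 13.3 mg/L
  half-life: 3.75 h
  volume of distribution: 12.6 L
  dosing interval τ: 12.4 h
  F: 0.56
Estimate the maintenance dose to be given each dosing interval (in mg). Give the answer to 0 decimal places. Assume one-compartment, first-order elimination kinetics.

686 mg

k = ln2 / t½ = 0.693147 / 3.75 = 0.1848 h⁻¹
CL = k × Vd = 0.1848 × 12.6 = 2.328 L/h
At steady state, F × (Dose/τ) = Css × CL.
Dose = Css × CL × τ / F = 13.3 × 2.328 × 12.4 / 0.56 = 685.6 mg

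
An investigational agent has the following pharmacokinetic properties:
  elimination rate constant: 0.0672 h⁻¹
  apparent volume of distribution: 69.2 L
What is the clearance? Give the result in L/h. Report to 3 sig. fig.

CL = k × Vd = 0.0672 × 69.2 = 4.650 L/h

4.65 L/h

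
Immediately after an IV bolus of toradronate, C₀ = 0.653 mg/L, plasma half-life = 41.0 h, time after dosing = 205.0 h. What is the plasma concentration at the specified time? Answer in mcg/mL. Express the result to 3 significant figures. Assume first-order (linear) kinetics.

0.0204 mcg/mL

k = ln2 / t½ = 0.693147 / 41.0 = 0.01691 h⁻¹
t / t½ = 205.0 / 41.0 = 5 half-lives
C = C₀ × (1/2)^5 = 0.6530 × 0.03125 = 0.02041 mg/L
(0.02041 mg/L = 0.02041 mcg/mL)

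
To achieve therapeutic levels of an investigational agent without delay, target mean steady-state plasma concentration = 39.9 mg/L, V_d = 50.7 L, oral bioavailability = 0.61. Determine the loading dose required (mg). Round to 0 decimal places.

LD = Css × Vd / F = 39.9 × 50.7 / 0.61 = 3316 mg

3316 mg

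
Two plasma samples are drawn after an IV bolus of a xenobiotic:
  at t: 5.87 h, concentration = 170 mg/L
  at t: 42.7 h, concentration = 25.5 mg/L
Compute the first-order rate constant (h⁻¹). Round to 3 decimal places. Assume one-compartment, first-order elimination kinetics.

0.052 h⁻¹

k = ln(C₁/C₂) / (t₂ − t₁) = ln(170/25.5) / (42.7 − 5.87)
  = 1.897 / 36.83 = 0.05151 h⁻¹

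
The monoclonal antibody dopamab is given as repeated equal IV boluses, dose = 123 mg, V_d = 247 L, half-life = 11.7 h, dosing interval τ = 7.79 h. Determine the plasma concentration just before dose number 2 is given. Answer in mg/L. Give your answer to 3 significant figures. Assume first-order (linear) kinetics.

0.314 mg/L

C₀ per dose = Dose / Vd = 123 / 247 = 0.4980 mg/L
k = ln2 / t½ = 0.693147 / 11.7 = 0.05924 h⁻¹
Fraction remaining after one interval: r = e^(−kτ) = e^(−0.05924 × 7.79) = 0.6304
Before dose 2, 1 dose has been given (aged 1τ).
C_trough = C₀ × r = 0.4980 × 0.6304 = 0.3139 mg/L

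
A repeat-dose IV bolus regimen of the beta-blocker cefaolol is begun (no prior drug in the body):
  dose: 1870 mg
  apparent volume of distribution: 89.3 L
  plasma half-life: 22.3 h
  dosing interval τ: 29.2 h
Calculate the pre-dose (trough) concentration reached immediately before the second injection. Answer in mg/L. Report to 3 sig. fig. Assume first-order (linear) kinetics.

C₀ per dose = Dose / Vd = 1870 / 89.3 = 20.94 mg/L
k = ln2 / t½ = 0.693147 / 22.3 = 0.03108 h⁻¹
Fraction remaining after one interval: r = e^(−kτ) = e^(−0.03108 × 29.2) = 0.4035
Before dose 2, 1 dose has been given (aged 1τ).
C_trough = C₀ × r = 20.94 × 0.4035 = 8.449 mg/L

8.45 mg/L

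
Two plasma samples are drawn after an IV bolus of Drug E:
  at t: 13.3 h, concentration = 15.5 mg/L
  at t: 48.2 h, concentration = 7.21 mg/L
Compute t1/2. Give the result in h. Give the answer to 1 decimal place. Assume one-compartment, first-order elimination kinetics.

k = ln(C₁/C₂) / (t₂ − t₁) = ln(15.5/7.21) / (48.2 − 13.3)
  = 0.7654 / 34.90 = 0.02193 h⁻¹
t½ = ln2 / k = 0.693147 / 0.02193 = 31.61 h

31.6 h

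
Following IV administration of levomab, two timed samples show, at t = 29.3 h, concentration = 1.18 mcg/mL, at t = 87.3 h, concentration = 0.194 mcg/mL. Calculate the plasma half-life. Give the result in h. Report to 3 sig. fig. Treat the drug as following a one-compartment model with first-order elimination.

22.3 h

k = ln(C₁/C₂) / (t₂ − t₁) = ln(1.18/0.194) / (87.3 − 29.3)
  = 1.805 / 58.00 = 0.03112 h⁻¹
t½ = ln2 / k = 0.693147 / 0.03112 = 22.27 h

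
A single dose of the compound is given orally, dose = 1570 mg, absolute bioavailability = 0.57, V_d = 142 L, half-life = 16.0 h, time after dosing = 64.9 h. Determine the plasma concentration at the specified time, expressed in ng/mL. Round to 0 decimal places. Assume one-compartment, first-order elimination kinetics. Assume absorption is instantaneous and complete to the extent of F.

379 ng/mL

Amount reaching circulation = F × Dose = 0.57 × 1570 = 894.9 mg
C₀ = F·Dose / Vd = 894.9 / 142 = 6.302 mg/L
k = ln2 / t½ = 0.693147 / 16.0 = 0.04332 h⁻¹
C = C₀ · e^(−k·t) = 6.302 × e^(−0.04332 × 64.9)
  = 6.302 × 0.06012 = 0.3789 mg/L
Convert: 0.3789 mg/L × 1000 = 378.9 ng/mL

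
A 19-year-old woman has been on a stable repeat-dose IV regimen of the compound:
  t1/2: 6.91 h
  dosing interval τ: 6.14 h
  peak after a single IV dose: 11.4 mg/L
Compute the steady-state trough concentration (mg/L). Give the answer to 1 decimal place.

k = ln2 / t½ = 0.693147 / 6.91 = 0.1003 h⁻¹
e^(−kτ) = e^(−0.1003 × 6.14) = 0.5402
Accumulation ratio R = 1 / (1 − e^(−kτ)) = 1 / (1 − 0.5402) = 2.175
Steady-state trough = C₀ × R × e^(−kτ) = 11.4 × 2.175 × 0.5402 = 13.39 mg/L

13.4 mg/L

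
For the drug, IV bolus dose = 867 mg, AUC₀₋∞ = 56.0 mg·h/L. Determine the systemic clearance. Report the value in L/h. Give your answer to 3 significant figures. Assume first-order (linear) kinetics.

15.5 L/h

CL = Dose / AUC = 867 / 56.0 = 15.48 L/h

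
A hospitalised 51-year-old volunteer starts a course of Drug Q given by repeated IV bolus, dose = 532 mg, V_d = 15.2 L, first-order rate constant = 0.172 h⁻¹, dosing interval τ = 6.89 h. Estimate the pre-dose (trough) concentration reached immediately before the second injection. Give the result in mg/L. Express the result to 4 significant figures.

C₀ per dose = Dose / Vd = 532 / 15.2 = 35.00 mg/L
Fraction remaining after one interval: r = e^(−kτ) = e^(−0.1720 × 6.89) = 0.3057
Before dose 2, 1 dose has been given (aged 1τ).
C_trough = C₀ × r = 35.00 × 0.3057 = 10.70 mg/L

10.70 mg/L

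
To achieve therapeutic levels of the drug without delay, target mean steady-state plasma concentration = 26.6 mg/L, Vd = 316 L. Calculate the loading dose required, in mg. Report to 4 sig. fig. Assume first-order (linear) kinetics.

LD = Css × Vd = 26.6 × 316 = 8406 mg

8406 mg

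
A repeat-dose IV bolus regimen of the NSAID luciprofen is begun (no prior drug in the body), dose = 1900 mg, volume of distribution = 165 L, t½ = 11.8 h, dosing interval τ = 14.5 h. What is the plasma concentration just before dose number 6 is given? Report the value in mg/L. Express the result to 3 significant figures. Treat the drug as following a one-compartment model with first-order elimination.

C₀ per dose = Dose / Vd = 1900 / 165 = 11.52 mg/L
k = ln2 / t½ = 0.693147 / 11.8 = 0.05874 h⁻¹
Fraction remaining after one interval: r = e^(−kτ) = e^(−0.05874 × 14.5) = 0.4267
Before dose 6, 5 doses have been given (aged 1τ, 2τ, 3τ, 4τ, 5τ).
C_trough = C₀ × (r + r² + … + r^5) = C₀ × r(1−r^5)/(1−r)
        = 11.52 × 0.4267 × (1 − 0.01415) / (1 − 0.4267) = 8.453 mg/L

8.45 mg/L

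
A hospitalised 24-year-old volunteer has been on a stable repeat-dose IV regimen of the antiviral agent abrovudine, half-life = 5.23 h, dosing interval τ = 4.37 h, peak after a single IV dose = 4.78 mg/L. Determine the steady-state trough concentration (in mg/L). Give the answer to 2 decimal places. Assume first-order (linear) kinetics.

6.09 mg/L

k = ln2 / t½ = 0.693147 / 5.23 = 0.1325 h⁻¹
e^(−kτ) = e^(−0.1325 × 4.37) = 0.5604
Accumulation ratio R = 1 / (1 − e^(−kτ)) = 1 / (1 − 0.5604) = 2.275
Steady-state trough = C₀ × R × e^(−kτ) = 4.78 × 2.275 × 0.5604 = 6.094 mg/L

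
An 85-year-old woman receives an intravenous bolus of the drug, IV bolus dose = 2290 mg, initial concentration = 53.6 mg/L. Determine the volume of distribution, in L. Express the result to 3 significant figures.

Vd = Dose / C₀ = 2290 / 53.6 = 42.72 L

42.7 L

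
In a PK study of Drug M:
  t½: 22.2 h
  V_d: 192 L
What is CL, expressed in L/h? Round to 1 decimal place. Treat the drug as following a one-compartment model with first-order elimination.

k = ln2 / t½ = 0.693147 / 22.2 = 0.03122 h⁻¹
CL = k × Vd = 0.03122 × 192 = 5.994 L/h

6.0 L/h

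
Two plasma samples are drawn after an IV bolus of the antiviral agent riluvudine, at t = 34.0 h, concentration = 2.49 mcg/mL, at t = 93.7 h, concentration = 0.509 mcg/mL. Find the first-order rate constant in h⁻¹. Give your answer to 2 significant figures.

0.027 h⁻¹

k = ln(C₁/C₂) / (t₂ − t₁) = ln(2.49/0.509) / (93.7 − 34.0)
  = 1.588 / 59.70 = 0.02660 h⁻¹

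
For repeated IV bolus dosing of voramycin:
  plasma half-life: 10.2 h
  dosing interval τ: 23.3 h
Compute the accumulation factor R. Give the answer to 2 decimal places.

k = ln2 / t½ = 0.693147 / 10.2 = 0.06796 h⁻¹
e^(−kτ) = e^(−0.06796 × 23.3) = 0.2053
Accumulation ratio R = 1 / (1 − e^(−kτ)) = 1 / (1 − 0.2053) = 1.258

1.26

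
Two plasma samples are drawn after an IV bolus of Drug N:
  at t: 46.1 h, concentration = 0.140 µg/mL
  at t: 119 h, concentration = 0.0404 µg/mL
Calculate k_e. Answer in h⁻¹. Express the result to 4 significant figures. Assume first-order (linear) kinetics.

0.01705 h⁻¹

k = ln(C₁/C₂) / (t₂ − t₁) = ln(0.140/0.0404) / (119 − 46.1)
  = 1.243 / 72.90 = 0.01705 h⁻¹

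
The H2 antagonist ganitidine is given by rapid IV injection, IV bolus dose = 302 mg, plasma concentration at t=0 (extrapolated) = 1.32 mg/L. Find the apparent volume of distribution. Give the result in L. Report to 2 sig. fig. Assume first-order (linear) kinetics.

230 L

Vd = Dose / C₀ = 302.0 / 1.32 = 228.8 L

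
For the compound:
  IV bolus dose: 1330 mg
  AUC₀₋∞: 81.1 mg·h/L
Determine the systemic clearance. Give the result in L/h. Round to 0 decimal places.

CL = Dose / AUC = 1330 / 81.1 = 16.40 L/h

16 L/h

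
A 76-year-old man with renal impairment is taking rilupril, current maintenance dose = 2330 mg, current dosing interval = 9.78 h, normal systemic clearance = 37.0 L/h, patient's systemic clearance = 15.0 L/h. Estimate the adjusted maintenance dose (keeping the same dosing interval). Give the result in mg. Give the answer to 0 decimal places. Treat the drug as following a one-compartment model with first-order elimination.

945 mg

To keep the same average steady-state level, dosing rate must scale with clearance.
CL ratio = 15.0 / 37.0 = 0.4054
New dose (same interval) = 2330 × 0.4054 = 944.6 mg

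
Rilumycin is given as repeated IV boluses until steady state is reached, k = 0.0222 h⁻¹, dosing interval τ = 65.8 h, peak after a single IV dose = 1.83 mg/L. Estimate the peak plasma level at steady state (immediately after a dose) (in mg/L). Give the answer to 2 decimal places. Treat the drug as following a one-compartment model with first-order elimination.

2.38 mg/L

e^(−kτ) = e^(−0.02220 × 65.8) = 0.2321
Accumulation ratio R = 1 / (1 − e^(−kτ)) = 1 / (1 − 0.2321) = 1.302
Steady-state peak = C₀ × R = 1.83 × 1.302 = 2.383 mg/L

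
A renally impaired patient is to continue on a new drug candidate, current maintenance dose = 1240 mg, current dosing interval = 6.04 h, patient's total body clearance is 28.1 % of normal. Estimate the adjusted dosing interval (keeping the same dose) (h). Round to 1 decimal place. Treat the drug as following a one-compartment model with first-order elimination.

21.5 h

To keep the same average steady-state level, dosing rate must scale with clearance.
CL ratio = 28.1 / 100 = 0.2810
New interval (same dose) = 6.04 / 0.2810 = 21.49 h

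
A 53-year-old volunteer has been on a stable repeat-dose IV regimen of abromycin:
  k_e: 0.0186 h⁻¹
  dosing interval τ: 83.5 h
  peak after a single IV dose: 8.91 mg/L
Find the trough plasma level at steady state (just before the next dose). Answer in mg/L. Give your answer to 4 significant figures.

2.391 mg/L

e^(−kτ) = e^(−0.01860 × 83.5) = 0.2116
Accumulation ratio R = 1 / (1 − e^(−kτ)) = 1 / (1 − 0.2116) = 1.268
Steady-state trough = C₀ × R × e^(−kτ) = 8.91 × 1.268 × 0.2116 = 2.391 mg/L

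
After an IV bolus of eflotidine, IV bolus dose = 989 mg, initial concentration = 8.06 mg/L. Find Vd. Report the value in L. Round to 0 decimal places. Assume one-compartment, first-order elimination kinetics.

Vd = Dose / C₀ = 989.0 / 8.06 = 122.7 L

123 L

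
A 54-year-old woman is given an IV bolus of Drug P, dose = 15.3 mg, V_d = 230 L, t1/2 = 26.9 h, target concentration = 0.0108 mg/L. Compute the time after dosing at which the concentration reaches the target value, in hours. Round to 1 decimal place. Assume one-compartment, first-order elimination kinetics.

70.6 h

C₀ = Dose / Vd = 15.30 / 230 = 0.06652 mg/L
k = ln2 / t½ = 0.693147 / 26.9 = 0.02577 h⁻¹
t = ln(C₀ / C) / k = ln(0.06652 / 0.0108) / 0.02577
  = ln(6.159) / 0.02577 = 1.818 / 0.02577 = 70.55 h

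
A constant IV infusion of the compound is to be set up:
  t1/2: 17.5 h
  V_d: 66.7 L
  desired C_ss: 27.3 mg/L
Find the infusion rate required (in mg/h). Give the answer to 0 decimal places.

72 mg/h

k = ln2 / t½ = 0.693147 / 17.5 = 0.03961 h⁻¹
CL = k × Vd = 0.03961 × 66.7 = 2.642 L/h
At steady state, infusion rate R₀ = Css × CL = 27.3 × 2.642 = 72.13 mg/h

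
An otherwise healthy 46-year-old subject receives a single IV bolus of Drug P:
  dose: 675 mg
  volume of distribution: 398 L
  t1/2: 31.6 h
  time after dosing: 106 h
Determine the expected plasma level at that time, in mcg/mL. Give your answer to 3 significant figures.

C₀ = Dose / Vd = 675.0 / 398 = 1.696 mg/L
k = ln2 / t½ = 0.693147 / 31.6 = 0.02194 h⁻¹
C = C₀ · e^(−k·t) = 1.696 × e^(−0.02194 × 106)
  = 1.696 × 0.09772 = 0.1657 mg/L
(0.1657 mg/L = 0.1657 mcg/mL)

0.166 mcg/mL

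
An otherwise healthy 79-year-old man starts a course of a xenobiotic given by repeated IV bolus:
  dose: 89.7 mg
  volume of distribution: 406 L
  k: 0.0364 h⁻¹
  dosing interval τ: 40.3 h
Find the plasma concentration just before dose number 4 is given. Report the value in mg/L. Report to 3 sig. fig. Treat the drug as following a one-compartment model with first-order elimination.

C₀ per dose = Dose / Vd = 89.7 / 406 = 0.2209 mg/L
Fraction remaining after one interval: r = e^(−kτ) = e^(−0.03640 × 40.3) = 0.2306
Before dose 4, 3 doses have been given (aged 1τ, 2τ, 3τ).
C_trough = C₀ × (r + r² + … + r^3) = C₀ × r(1−r^3)/(1−r)
        = 0.2209 × 0.2306 × (1 − 0.01226) / (1 − 0.2306) = 0.06540 mg/L

0.0654 mg/L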